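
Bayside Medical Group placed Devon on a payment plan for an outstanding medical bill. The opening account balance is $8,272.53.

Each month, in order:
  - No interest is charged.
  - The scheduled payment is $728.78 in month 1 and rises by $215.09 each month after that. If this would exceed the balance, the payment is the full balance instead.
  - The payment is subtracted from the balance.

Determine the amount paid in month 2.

# | Opening | Payment | End bal
1 | $8,272.53 | $728.78 | $7,543.75
2 | $7,543.75 | $943.87 | $6,599.88

$943.87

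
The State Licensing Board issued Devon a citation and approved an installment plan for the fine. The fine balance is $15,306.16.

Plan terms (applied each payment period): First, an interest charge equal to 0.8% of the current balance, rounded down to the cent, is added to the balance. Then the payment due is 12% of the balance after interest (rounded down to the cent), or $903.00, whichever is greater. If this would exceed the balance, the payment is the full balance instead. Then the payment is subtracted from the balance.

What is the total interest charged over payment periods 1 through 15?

Payment period 1: opening $15,306.16; interest $122.44 → $15,428.60; payment $1,851.43; balance $13,577.17
Payment period 2: opening $13,577.17; interest $108.61 → $13,685.78; payment $1,642.29; balance $12,043.49
Payment period 3: opening $12,043.49; interest $96.34 → $12,139.83; payment $1,456.77; balance $10,683.06
Payment period 4: opening $10,683.06; interest $85.46 → $10,768.52; payment $1,292.22; balance $9,476.30
Payment period 5: opening $9,476.30; interest $75.81 → $9,552.11; payment $1,146.25; balance $8,405.86
Payment period 6: opening $8,405.86; interest $67.24 → $8,473.10; payment $1,016.77; balance $7,456.33
Payment period 7: opening $7,456.33; interest $59.65 → $7,515.98; payment $903.00; balance $6,612.98
Payment period 8: opening $6,612.98; interest $52.90 → $6,665.88; payment $903.00; balance $5,762.88
Payment period 9: opening $5,762.88; interest $46.10 → $5,808.98; payment $903.00; balance $4,905.98
Payment period 10: opening $4,905.98; interest $39.24 → $4,945.22; payment $903.00; balance $4,042.22
Payment period 11: opening $4,042.22; interest $32.33 → $4,074.55; payment $903.00; balance $3,171.55
Payment period 12: opening $3,171.55; interest $25.37 → $3,196.92; payment $903.00; balance $2,293.92
Payment period 13: opening $2,293.92; interest $18.35 → $2,312.27; payment $903.00; balance $1,409.27
Payment period 14: opening $1,409.27; interest $11.27 → $1,420.54; payment $903.00; balance $517.54
Payment period 15: opening $517.54; interest $4.14 → $521.68; payment $521.68; balance $0.00
Total interest: $122.44 + $108.61 + $96.34 + $85.46 + $75.81 + $67.24 + $59.65 + $52.90 + $46.10 + $39.24 + $32.33 + $25.37 + $18.35 + $11.27 + $4.14 = $845.25

$845.25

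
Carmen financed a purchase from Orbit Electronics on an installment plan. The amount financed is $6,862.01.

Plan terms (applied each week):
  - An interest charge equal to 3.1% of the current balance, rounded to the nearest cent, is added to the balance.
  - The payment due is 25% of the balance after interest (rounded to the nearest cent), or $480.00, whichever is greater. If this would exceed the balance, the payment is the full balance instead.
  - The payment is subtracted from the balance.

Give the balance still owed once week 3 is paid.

Week 1: $6,862.01 +$212.72 interest = $7,074.73; pay $1,768.68 → $5,306.05
Week 2: $5,306.05 +$164.49 interest = $5,470.54; pay $1,367.64 → $4,102.90
Week 3: $4,102.90 +$127.19 interest = $4,230.09; pay $1,057.52 → $3,172.57

$3,172.57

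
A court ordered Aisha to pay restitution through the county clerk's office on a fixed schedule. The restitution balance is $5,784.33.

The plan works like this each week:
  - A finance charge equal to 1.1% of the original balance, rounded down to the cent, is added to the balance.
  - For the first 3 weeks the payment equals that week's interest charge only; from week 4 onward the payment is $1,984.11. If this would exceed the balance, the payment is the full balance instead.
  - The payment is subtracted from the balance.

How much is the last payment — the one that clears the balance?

Week 1: opening $5,784.33; interest $63.62 → $5,847.95; payment $63.62; balance $5,784.33
Week 2: opening $5,784.33; interest $63.62 → $5,847.95; payment $63.62; balance $5,784.33
Week 3: opening $5,784.33; interest $63.62 → $5,847.95; payment $63.62; balance $5,784.33
Week 4: opening $5,784.33; interest $63.62 → $5,847.95; payment $1,984.11; balance $3,863.84
Week 5: opening $3,863.84; interest $63.62 → $3,927.46; payment $1,984.11; balance $1,943.35
Week 6: opening $1,943.35; interest $63.62 → $2,006.97; payment $1,984.11; balance $22.86
Week 7: opening $22.86; interest $63.62 → $86.48; payment $86.48; balance $0.00

$86.48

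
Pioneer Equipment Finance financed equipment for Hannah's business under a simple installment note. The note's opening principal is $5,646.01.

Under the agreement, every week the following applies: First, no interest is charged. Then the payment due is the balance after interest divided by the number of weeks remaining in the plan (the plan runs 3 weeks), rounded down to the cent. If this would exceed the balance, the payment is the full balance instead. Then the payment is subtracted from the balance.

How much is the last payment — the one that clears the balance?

Week 1: opening $5,646.01; payment $1,882.00; balance $3,764.01
Week 2: opening $3,764.01; payment $1,882.00; balance $1,882.01
Week 3: opening $1,882.01; payment $1,882.01; balance $0.00

$1,882.01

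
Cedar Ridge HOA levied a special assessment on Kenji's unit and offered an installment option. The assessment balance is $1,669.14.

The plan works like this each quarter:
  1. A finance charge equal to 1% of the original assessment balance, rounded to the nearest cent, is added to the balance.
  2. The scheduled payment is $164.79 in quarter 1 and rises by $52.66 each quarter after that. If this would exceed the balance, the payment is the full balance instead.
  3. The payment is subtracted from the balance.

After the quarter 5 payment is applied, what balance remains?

$402.04

Quarter 1: opening $1,669.14; interest $16.69 → $1,685.83; payment $164.79; balance $1,521.04
Quarter 2: opening $1,521.04; interest $16.69 → $1,537.73; payment $217.45; balance $1,320.28
Quarter 3: opening $1,320.28; interest $16.69 → $1,336.97; payment $270.11; balance $1,066.86
Quarter 4: opening $1,066.86; interest $16.69 → $1,083.55; payment $322.77; balance $760.78
Quarter 5: opening $760.78; interest $16.69 → $777.47; payment $375.43; balance $402.04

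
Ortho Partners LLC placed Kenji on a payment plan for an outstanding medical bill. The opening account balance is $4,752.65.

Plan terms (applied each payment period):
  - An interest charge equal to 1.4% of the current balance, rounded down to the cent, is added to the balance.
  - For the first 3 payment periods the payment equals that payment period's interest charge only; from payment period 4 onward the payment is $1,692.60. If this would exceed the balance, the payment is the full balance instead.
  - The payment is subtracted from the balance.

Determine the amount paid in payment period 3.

$66.53

Payment period 1: opening $4,752.65; interest $66.53 → $4,819.18; payment $66.53; balance $4,752.65
Payment period 2: opening $4,752.65; interest $66.53 → $4,819.18; payment $66.53; balance $4,752.65
Payment period 3: opening $4,752.65; interest $66.53 → $4,819.18; payment $66.53; balance $4,752.65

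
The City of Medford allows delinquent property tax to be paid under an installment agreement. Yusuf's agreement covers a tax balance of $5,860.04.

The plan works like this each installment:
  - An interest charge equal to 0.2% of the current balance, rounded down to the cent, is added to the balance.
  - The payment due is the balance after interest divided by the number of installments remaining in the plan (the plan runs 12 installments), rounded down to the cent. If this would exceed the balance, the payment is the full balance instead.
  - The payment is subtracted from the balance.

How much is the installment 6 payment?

$494.22

# | Opening | Interest | Payment | End bal
1 | $5,860.04 | $11.72 | $489.31 | $5,382.45
2 | $5,382.45 | $10.76 | $490.29 | $4,902.92
3 | $4,902.92 | $9.80 | $491.27 | $4,421.45
4 | $4,421.45 | $8.84 | $492.25 | $3,938.04
5 | $3,938.04 | $7.87 | $493.23 | $3,452.68
6 | $3,452.68 | $6.90 | $494.22 | $2,965.36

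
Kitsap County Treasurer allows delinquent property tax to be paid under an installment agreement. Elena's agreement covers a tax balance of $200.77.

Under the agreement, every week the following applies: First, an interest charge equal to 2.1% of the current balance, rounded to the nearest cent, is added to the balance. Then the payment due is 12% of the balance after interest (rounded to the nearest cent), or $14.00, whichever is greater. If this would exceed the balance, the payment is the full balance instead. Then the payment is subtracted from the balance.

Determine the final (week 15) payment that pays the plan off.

$4.24

Week 1: $200.77 +$4.22 interest = $204.99; pay $24.60 → $180.39
Week 2: $180.39 +$3.79 interest = $184.18; pay $22.10 → $162.08
Week 3: $162.08 +$3.40 interest = $165.48; pay $19.86 → $145.62
Week 4: $145.62 +$3.06 interest = $148.68; pay $17.84 → $130.84
Week 5: $130.84 +$2.75 interest = $133.59; pay $16.03 → $117.56
Week 6: $117.56 +$2.47 interest = $120.03; pay $14.40 → $105.63
Week 7: $105.63 +$2.22 interest = $107.85; pay $14.00 → $93.85
Week 8: $93.85 +$1.97 interest = $95.82; pay $14.00 → $81.82
Week 9: $81.82 +$1.72 interest = $83.54; pay $14.00 → $69.54
Week 10: $69.54 +$1.46 interest = $71.00; pay $14.00 → $57.00
Week 11: $57.00 +$1.20 interest = $58.20; pay $14.00 → $44.20
Week 12: $44.20 +$0.93 interest = $45.13; pay $14.00 → $31.13
Week 13: $31.13 +$0.65 interest = $31.78; pay $14.00 → $17.78
Week 14: $17.78 +$0.37 interest = $18.15; pay $14.00 → $4.15
Week 15: $4.15 +$0.09 interest = $4.24; pay $4.24 → $0.00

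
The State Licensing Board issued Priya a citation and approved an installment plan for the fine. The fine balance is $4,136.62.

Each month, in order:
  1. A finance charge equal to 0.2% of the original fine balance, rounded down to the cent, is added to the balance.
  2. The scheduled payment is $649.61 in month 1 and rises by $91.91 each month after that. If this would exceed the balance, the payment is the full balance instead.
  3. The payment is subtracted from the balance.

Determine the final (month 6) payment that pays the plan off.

$19.09

# | Opening | Interest | Payment | End bal
1 | $4,136.62 | $8.27 | $649.61 | $3,495.28
2 | $3,495.28 | $8.27 | $741.52 | $2,762.03
3 | $2,762.03 | $8.27 | $833.43 | $1,936.87
4 | $1,936.87 | $8.27 | $925.34 | $1,019.80
5 | $1,019.80 | $8.27 | $1,017.25 | $10.82
6 | $10.82 | $8.27 | $19.09 | $0.00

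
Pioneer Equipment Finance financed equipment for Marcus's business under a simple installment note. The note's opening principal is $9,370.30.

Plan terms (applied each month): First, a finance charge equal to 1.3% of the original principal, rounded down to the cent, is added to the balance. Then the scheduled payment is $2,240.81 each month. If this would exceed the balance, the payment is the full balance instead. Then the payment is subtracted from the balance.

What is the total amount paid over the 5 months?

Month 1: opening $9,370.30; interest $121.81 → $9,492.11; payment $2,240.81; balance $7,251.30
Month 2: opening $7,251.30; interest $121.81 → $7,373.11; payment $2,240.81; balance $5,132.30
Month 3: opening $5,132.30; interest $121.81 → $5,254.11; payment $2,240.81; balance $3,013.30
Month 4: opening $3,013.30; interest $121.81 → $3,135.11; payment $2,240.81; balance $894.30
Month 5: opening $894.30; interest $121.81 → $1,016.11; payment $1,016.11; balance $0.00
Total paid: $9,979.35

$9,979.35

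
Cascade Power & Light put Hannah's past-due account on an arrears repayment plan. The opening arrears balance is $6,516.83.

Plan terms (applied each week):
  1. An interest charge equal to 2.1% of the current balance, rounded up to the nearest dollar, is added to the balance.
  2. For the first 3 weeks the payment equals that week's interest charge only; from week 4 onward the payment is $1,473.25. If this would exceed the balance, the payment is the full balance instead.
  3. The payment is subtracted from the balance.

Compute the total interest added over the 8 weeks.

$811.00

Week 1: opening $6,516.83; interest $137.00 → $6,653.83; payment $137.00; balance $6,516.83
Week 2: opening $6,516.83; interest $137.00 → $6,653.83; payment $137.00; balance $6,516.83
Week 3: opening $6,516.83; interest $137.00 → $6,653.83; payment $137.00; balance $6,516.83
Week 4: opening $6,516.83; interest $137.00 → $6,653.83; payment $1,473.25; balance $5,180.58
Week 5: opening $5,180.58; interest $109.00 → $5,289.58; payment $1,473.25; balance $3,816.33
Week 6: opening $3,816.33; interest $81.00 → $3,897.33; payment $1,473.25; balance $2,424.08
Week 7: opening $2,424.08; interest $51.00 → $2,475.08; payment $1,473.25; balance $1,001.83
Week 8: opening $1,001.83; interest $22.00 → $1,023.83; payment $1,023.83; balance $0.00
Total interest: $137.00 + $137.00 + $137.00 + $137.00 + $109.00 + $81.00 + $51.00 + $22.00 = $811.00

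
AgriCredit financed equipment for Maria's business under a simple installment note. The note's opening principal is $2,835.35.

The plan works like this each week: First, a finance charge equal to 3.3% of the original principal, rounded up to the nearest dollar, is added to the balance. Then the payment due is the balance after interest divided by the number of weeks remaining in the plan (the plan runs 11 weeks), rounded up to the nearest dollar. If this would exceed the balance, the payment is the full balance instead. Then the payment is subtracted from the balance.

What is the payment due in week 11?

Week 1: opening $2,835.35; interest $94.00 → $2,929.35; payment $267.00; balance $2,662.35
Week 2: opening $2,662.35; interest $94.00 → $2,756.35; payment $276.00; balance $2,480.35
Week 3: opening $2,480.35; interest $94.00 → $2,574.35; payment $287.00; balance $2,287.35
Week 4: opening $2,287.35; interest $94.00 → $2,381.35; payment $298.00; balance $2,083.35
Week 5: opening $2,083.35; interest $94.00 → $2,177.35; payment $312.00; balance $1,865.35
Week 6: opening $1,865.35; interest $94.00 → $1,959.35; payment $327.00; balance $1,632.35
Week 7: opening $1,632.35; interest $94.00 → $1,726.35; payment $346.00; balance $1,380.35
Week 8: opening $1,380.35; interest $94.00 → $1,474.35; payment $369.00; balance $1,105.35
Week 9: opening $1,105.35; interest $94.00 → $1,199.35; payment $400.00; balance $799.35
Week 10: opening $799.35; interest $94.00 → $893.35; payment $447.00; balance $446.35
Week 11: opening $446.35; interest $94.00 → $540.35; payment $540.35; balance $0.00

$540.35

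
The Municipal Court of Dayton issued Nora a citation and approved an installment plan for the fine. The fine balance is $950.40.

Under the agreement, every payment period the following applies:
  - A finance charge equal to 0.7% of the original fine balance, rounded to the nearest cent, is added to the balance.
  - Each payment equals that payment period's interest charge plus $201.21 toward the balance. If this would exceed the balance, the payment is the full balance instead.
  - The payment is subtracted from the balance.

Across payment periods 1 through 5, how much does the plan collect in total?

Payment period 1: opening $950.40; interest $6.65 → $957.05; payment $207.86; balance $749.19
Payment period 2: opening $749.19; interest $6.65 → $755.84; payment $207.86; balance $547.98
Payment period 3: opening $547.98; interest $6.65 → $554.63; payment $207.86; balance $346.77
Payment period 4: opening $346.77; interest $6.65 → $353.42; payment $207.86; balance $145.56
Payment period 5: opening $145.56; interest $6.65 → $152.21; payment $152.21; balance $0.00
Total paid: $983.65

$983.65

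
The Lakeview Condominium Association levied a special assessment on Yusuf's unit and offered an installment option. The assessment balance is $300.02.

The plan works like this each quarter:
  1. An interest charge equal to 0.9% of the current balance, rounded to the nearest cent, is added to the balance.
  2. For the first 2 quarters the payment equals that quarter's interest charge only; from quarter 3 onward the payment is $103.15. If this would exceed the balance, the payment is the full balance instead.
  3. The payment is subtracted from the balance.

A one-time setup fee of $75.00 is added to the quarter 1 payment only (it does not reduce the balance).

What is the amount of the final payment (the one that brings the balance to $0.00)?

$99.10

Quarter 1: opening $300.02; interest $2.70 → $302.72; payment $2.70 (+ $75.00 fee); balance $300.02
Quarter 2: opening $300.02; interest $2.70 → $302.72; payment $2.70; balance $300.02
Quarter 3: opening $300.02; interest $2.70 → $302.72; payment $103.15; balance $199.57
Quarter 4: opening $199.57; interest $1.80 → $201.37; payment $103.15; balance $98.22
Quarter 5: opening $98.22; interest $0.88 → $99.10; payment $99.10; balance $0.00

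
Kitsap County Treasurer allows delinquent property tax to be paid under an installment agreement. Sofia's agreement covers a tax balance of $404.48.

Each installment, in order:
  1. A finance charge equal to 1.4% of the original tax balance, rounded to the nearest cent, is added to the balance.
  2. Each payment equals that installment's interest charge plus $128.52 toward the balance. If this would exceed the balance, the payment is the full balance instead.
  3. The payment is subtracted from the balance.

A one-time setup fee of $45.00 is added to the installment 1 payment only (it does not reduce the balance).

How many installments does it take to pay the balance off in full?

4

Installment 1: opening $404.48; interest $5.66 → $410.14; payment $134.18 (+ $45.00 fee); balance $275.96
Installment 2: opening $275.96; interest $5.66 → $281.62; payment $134.18; balance $147.44
Installment 3: opening $147.44; interest $5.66 → $153.10; payment $134.18; balance $18.92
Installment 4: opening $18.92; interest $5.66 → $24.58; payment $24.58; balance $0.00
Balance reaches $0.00 in installment 4.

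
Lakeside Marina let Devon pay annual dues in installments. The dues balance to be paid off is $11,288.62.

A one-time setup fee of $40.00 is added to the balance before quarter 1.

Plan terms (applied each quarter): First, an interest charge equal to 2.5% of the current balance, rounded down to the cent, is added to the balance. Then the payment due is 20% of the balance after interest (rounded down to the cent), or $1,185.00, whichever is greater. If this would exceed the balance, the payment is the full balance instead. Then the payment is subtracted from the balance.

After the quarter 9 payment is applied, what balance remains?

# | Opening | Interest | Payment | End bal
1 | $11,328.62 | $283.21 | $2,322.36 | $9,289.47
2 | $9,289.47 | $232.23 | $1,904.34 | $7,617.36
3 | $7,617.36 | $190.43 | $1,561.55 | $6,246.24
4 | $6,246.24 | $156.15 | $1,280.47 | $5,121.92
5 | $5,121.92 | $128.04 | $1,185.00 | $4,064.96
6 | $4,064.96 | $101.62 | $1,185.00 | $2,981.58
7 | $2,981.58 | $74.53 | $1,185.00 | $1,871.11
8 | $1,871.11 | $46.77 | $1,185.00 | $732.88
9 | $732.88 | $18.32 | $751.20 | $0.00

$0.00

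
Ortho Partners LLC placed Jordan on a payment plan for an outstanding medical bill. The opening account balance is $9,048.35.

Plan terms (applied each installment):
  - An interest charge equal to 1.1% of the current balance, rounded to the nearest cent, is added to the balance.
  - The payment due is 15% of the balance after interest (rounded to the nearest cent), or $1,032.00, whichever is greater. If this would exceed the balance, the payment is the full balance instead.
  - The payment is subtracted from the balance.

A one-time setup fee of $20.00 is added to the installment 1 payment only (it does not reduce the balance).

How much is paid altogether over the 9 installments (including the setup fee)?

$9,542.41

Installment 1: opening $9,048.35; interest $99.53 → $9,147.88; payment $1,372.18 (+ $20.00 fee); balance $7,775.70
Installment 2: opening $7,775.70; interest $85.53 → $7,861.23; payment $1,179.18; balance $6,682.05
Installment 3: opening $6,682.05; interest $73.50 → $6,755.55; payment $1,032.00; balance $5,723.55
Installment 4: opening $5,723.55; interest $62.96 → $5,786.51; payment $1,032.00; balance $4,754.51
Installment 5: opening $4,754.51; interest $52.30 → $4,806.81; payment $1,032.00; balance $3,774.81
Installment 6: opening $3,774.81; interest $41.52 → $3,816.33; payment $1,032.00; balance $2,784.33
Installment 7: opening $2,784.33; interest $30.63 → $2,814.96; payment $1,032.00; balance $1,782.96
Installment 8: opening $1,782.96; interest $19.61 → $1,802.57; payment $1,032.00; balance $770.57
Installment 9: opening $770.57; interest $8.48 → $779.05; payment $779.05; balance $0.00
Total paid: $9,542.41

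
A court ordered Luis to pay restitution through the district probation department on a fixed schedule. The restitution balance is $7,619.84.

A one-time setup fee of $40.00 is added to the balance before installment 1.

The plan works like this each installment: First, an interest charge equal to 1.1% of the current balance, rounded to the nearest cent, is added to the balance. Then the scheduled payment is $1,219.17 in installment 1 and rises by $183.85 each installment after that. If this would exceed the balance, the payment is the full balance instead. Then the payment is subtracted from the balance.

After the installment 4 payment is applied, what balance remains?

$1,933.52

Installment 1: $7,659.84 +$84.26 interest = $7,744.10; pay $1,219.17 → $6,524.93
Installment 2: $6,524.93 +$71.77 interest = $6,596.70; pay $1,403.02 → $5,193.68
Installment 3: $5,193.68 +$57.13 interest = $5,250.81; pay $1,586.87 → $3,663.94
Installment 4: $3,663.94 +$40.30 interest = $3,704.24; pay $1,770.72 → $1,933.52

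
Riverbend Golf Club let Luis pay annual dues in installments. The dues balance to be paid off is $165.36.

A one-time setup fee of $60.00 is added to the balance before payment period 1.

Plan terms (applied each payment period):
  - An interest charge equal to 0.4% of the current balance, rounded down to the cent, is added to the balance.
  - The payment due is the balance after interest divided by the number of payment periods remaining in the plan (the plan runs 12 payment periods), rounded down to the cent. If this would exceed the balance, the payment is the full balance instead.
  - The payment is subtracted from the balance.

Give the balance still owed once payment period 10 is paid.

Payment period 1: opening $225.36; interest $0.90 → $226.26; payment $18.85; balance $207.41
Payment period 2: opening $207.41; interest $0.82 → $208.23; payment $18.93; balance $189.30
Payment period 3: opening $189.30; interest $0.75 → $190.05; payment $19.00; balance $171.05
Payment period 4: opening $171.05; interest $0.68 → $171.73; payment $19.08; balance $152.65
Payment period 5: opening $152.65; interest $0.61 → $153.26; payment $19.15; balance $134.11
Payment period 6: opening $134.11; interest $0.53 → $134.64; payment $19.23; balance $115.41
Payment period 7: opening $115.41; interest $0.46 → $115.87; payment $19.31; balance $96.56
Payment period 8: opening $96.56; interest $0.38 → $96.94; payment $19.38; balance $77.56
Payment period 9: opening $77.56; interest $0.31 → $77.87; payment $19.46; balance $58.41
Payment period 10: opening $58.41; interest $0.23 → $58.64; payment $19.54; balance $39.10

$39.10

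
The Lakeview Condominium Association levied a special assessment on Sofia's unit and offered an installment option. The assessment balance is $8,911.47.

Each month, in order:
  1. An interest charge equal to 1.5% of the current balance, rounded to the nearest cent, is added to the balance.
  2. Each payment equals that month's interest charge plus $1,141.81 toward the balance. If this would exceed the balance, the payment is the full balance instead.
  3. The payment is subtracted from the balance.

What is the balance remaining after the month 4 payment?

$4,344.23

# | Opening | Interest | Payment | End bal
1 | $8,911.47 | $133.67 | $1,275.48 | $7,769.66
2 | $7,769.66 | $116.54 | $1,258.35 | $6,627.85
3 | $6,627.85 | $99.42 | $1,241.23 | $5,486.04
4 | $5,486.04 | $82.29 | $1,224.10 | $4,344.23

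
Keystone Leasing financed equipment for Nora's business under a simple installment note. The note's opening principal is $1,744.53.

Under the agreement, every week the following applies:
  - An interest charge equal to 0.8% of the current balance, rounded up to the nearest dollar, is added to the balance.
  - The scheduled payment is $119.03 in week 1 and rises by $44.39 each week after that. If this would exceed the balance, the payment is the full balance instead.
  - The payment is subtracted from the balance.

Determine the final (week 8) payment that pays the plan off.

Week 1: opening $1,744.53; interest $14.00 → $1,758.53; payment $119.03; balance $1,639.50
Week 2: opening $1,639.50; interest $14.00 → $1,653.50; payment $163.42; balance $1,490.08
Week 3: opening $1,490.08; interest $12.00 → $1,502.08; payment $207.81; balance $1,294.27
Week 4: opening $1,294.27; interest $11.00 → $1,305.27; payment $252.20; balance $1,053.07
Week 5: opening $1,053.07; interest $9.00 → $1,062.07; payment $296.59; balance $765.48
Week 6: opening $765.48; interest $7.00 → $772.48; payment $340.98; balance $431.50
Week 7: opening $431.50; interest $4.00 → $435.50; payment $385.37; balance $50.13
Week 8: opening $50.13; interest $1.00 → $51.13; payment $51.13; balance $0.00

$51.13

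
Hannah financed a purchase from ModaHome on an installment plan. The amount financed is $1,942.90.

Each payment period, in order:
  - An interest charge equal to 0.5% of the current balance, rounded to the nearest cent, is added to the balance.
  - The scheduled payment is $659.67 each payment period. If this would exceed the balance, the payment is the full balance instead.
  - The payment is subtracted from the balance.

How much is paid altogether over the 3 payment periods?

# | Opening | Interest | Payment | End bal
1 | $1,942.90 | $9.71 | $659.67 | $1,292.94
2 | $1,292.94 | $6.46 | $659.67 | $639.73
3 | $639.73 | $3.20 | $642.93 | $0.00
Total paid: $1,962.27

$1,962.27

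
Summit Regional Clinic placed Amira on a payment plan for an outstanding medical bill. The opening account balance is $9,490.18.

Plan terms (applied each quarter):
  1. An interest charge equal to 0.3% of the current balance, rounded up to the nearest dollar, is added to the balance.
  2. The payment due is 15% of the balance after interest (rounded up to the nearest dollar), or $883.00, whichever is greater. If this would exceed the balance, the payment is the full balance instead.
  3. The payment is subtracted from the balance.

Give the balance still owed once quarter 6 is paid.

$3,277.18

Quarter 1: $9,490.18 +$29.00 interest = $9,519.18; pay $1,428.00 → $8,091.18
Quarter 2: $8,091.18 +$25.00 interest = $8,116.18; pay $1,218.00 → $6,898.18
Quarter 3: $6,898.18 +$21.00 interest = $6,919.18; pay $1,038.00 → $5,881.18
Quarter 4: $5,881.18 +$18.00 interest = $5,899.18; pay $885.00 → $5,014.18
Quarter 5: $5,014.18 +$16.00 interest = $5,030.18; pay $883.00 → $4,147.18
Quarter 6: $4,147.18 +$13.00 interest = $4,160.18; pay $883.00 → $3,277.18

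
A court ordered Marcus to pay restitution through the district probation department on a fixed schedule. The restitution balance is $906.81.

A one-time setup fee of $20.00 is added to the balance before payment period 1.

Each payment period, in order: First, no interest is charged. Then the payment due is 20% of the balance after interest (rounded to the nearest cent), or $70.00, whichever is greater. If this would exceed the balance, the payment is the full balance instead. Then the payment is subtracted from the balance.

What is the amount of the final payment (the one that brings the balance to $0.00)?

$23.70

Payment period 1: opening $926.81; payment $185.36; balance $741.45
Payment period 2: opening $741.45; payment $148.29; balance $593.16
Payment period 3: opening $593.16; payment $118.63; balance $474.53
Payment period 4: opening $474.53; payment $94.91; balance $379.62
Payment period 5: opening $379.62; payment $75.92; balance $303.70
Payment period 6: opening $303.70; payment $70.00; balance $233.70
Payment period 7: opening $233.70; payment $70.00; balance $163.70
Payment period 8: opening $163.70; payment $70.00; balance $93.70
Payment period 9: opening $93.70; payment $70.00; balance $23.70
Payment period 10: opening $23.70; payment $23.70; balance $0.00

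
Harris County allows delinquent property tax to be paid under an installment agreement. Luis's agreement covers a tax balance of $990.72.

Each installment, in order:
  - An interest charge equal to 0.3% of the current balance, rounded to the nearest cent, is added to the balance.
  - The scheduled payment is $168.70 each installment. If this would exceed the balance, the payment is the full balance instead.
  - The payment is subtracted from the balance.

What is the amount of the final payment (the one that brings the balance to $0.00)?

$157.56

Installment 1: $990.72 +$2.97 interest = $993.69; pay $168.70 → $824.99
Installment 2: $824.99 +$2.47 interest = $827.46; pay $168.70 → $658.76
Installment 3: $658.76 +$1.98 interest = $660.74; pay $168.70 → $492.04
Installment 4: $492.04 +$1.48 interest = $493.52; pay $168.70 → $324.82
Installment 5: $324.82 +$0.97 interest = $325.79; pay $168.70 → $157.09
Installment 6: $157.09 +$0.47 interest = $157.56; pay $157.56 → $0.00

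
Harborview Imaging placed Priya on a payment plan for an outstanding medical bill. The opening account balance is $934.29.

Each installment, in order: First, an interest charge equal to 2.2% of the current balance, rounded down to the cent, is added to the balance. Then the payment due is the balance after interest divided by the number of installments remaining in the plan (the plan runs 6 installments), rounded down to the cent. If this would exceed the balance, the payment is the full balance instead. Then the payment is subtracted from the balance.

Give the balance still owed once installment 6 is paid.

Installment 1: opening $934.29; interest $20.55 → $954.84; payment $159.14; balance $795.70
Installment 2: opening $795.70; interest $17.50 → $813.20; payment $162.64; balance $650.56
Installment 3: opening $650.56; interest $14.31 → $664.87; payment $166.21; balance $498.66
Installment 4: opening $498.66; interest $10.97 → $509.63; payment $169.87; balance $339.76
Installment 5: opening $339.76; interest $7.47 → $347.23; payment $173.61; balance $173.62
Installment 6: opening $173.62; interest $3.81 → $177.43; payment $177.43; balance $0.00

$0.00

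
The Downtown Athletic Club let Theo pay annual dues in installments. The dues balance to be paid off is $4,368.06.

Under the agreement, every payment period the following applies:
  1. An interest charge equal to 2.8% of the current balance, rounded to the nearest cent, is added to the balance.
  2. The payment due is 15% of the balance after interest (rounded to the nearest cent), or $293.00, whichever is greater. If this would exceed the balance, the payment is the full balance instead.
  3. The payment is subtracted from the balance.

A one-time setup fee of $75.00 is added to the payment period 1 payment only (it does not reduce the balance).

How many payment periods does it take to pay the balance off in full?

Payment period 1: $4,368.06 +$122.31 interest = $4,490.37; pay $673.56 (+ $75.00 fee) → $3,816.81
Payment period 2: $3,816.81 +$106.87 interest = $3,923.68; pay $588.55 → $3,335.13
Payment period 3: $3,335.13 +$93.38 interest = $3,428.51; pay $514.28 → $2,914.23
Payment period 4: $2,914.23 +$81.60 interest = $2,995.83; pay $449.37 → $2,546.46
Payment period 5: $2,546.46 +$71.30 interest = $2,617.76; pay $392.66 → $2,225.10
Payment period 6: $2,225.10 +$62.30 interest = $2,287.40; pay $343.11 → $1,944.29
Payment period 7: $1,944.29 +$54.44 interest = $1,998.73; pay $299.81 → $1,698.92
Payment period 8: $1,698.92 +$47.57 interest = $1,746.49; pay $293.00 → $1,453.49
Payment period 9: $1,453.49 +$40.70 interest = $1,494.19; pay $293.00 → $1,201.19
Payment period 10: $1,201.19 +$33.63 interest = $1,234.82; pay $293.00 → $941.82
Payment period 11: $941.82 +$26.37 interest = $968.19; pay $293.00 → $675.19
Payment period 12: $675.19 +$18.91 interest = $694.10; pay $293.00 → $401.10
Payment period 13: $401.10 +$11.23 interest = $412.33; pay $293.00 → $119.33
Payment period 14: $119.33 +$3.34 interest = $122.67; pay $122.67 → $0.00
Balance reaches $0.00 in payment period 14.

14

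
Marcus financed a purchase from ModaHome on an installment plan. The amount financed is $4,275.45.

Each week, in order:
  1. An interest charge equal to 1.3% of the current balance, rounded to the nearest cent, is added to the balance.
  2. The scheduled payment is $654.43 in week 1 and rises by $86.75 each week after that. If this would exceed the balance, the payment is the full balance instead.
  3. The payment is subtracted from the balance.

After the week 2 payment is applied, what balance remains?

$2,983.22

# | Opening | Interest | Payment | End bal
1 | $4,275.45 | $55.58 | $654.43 | $3,676.60
2 | $3,676.60 | $47.80 | $741.18 | $2,983.22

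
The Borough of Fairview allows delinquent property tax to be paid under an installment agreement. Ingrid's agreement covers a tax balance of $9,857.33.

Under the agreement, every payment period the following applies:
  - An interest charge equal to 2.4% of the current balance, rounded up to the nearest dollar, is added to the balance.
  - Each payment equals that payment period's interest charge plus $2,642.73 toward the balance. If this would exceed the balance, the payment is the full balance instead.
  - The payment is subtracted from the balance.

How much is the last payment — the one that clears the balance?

$1,976.14

Payment period 1: opening $9,857.33; interest $237.00 → $10,094.33; payment $2,879.73; balance $7,214.60
Payment period 2: opening $7,214.60; interest $174.00 → $7,388.60; payment $2,816.73; balance $4,571.87
Payment period 3: opening $4,571.87; interest $110.00 → $4,681.87; payment $2,752.73; balance $1,929.14
Payment period 4: opening $1,929.14; interest $47.00 → $1,976.14; payment $1,976.14; balance $0.00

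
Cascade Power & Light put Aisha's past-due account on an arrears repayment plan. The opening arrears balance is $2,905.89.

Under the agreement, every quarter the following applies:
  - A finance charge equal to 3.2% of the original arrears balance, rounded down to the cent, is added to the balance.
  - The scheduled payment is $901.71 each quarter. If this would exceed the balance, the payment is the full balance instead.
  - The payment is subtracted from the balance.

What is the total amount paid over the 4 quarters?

$3,277.81

# | Opening | Interest | Payment | End bal
1 | $2,905.89 | $92.98 | $901.71 | $2,097.16
2 | $2,097.16 | $92.98 | $901.71 | $1,288.43
3 | $1,288.43 | $92.98 | $901.71 | $479.70
4 | $479.70 | $92.98 | $572.68 | $0.00
Total paid: $3,277.81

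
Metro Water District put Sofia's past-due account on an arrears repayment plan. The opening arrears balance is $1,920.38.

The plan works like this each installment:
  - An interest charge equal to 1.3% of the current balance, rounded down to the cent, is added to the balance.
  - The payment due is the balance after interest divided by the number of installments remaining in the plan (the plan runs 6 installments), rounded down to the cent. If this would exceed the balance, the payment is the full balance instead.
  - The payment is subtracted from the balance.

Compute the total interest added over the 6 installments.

Installment 1: $1,920.38 +$24.96 interest = $1,945.34; pay $324.22 → $1,621.12
Installment 2: $1,621.12 +$21.07 interest = $1,642.19; pay $328.43 → $1,313.76
Installment 3: $1,313.76 +$17.07 interest = $1,330.83; pay $332.70 → $998.13
Installment 4: $998.13 +$12.97 interest = $1,011.10; pay $337.03 → $674.07
Installment 5: $674.07 +$8.76 interest = $682.83; pay $341.41 → $341.42
Installment 6: $341.42 +$4.43 interest = $345.85; pay $345.85 → $0.00
Total interest: $24.96 + $21.07 + $17.07 + $12.97 + $8.76 + $4.43 = $89.26

$89.26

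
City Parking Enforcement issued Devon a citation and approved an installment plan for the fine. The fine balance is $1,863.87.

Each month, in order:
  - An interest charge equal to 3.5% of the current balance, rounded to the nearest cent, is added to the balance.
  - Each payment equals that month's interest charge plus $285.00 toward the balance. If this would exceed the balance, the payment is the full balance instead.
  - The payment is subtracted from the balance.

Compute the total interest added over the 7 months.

$247.19

Month 1: $1,863.87 +$65.24 interest = $1,929.11; pay $350.24 → $1,578.87
Month 2: $1,578.87 +$55.26 interest = $1,634.13; pay $340.26 → $1,293.87
Month 3: $1,293.87 +$45.29 interest = $1,339.16; pay $330.29 → $1,008.87
Month 4: $1,008.87 +$35.31 interest = $1,044.18; pay $320.31 → $723.87
Month 5: $723.87 +$25.34 interest = $749.21; pay $310.34 → $438.87
Month 6: $438.87 +$15.36 interest = $454.23; pay $300.36 → $153.87
Month 7: $153.87 +$5.39 interest = $159.26; pay $159.26 → $0.00
Total interest: $65.24 + $55.26 + $45.29 + $35.31 + $25.34 + $15.36 + $5.39 = $247.19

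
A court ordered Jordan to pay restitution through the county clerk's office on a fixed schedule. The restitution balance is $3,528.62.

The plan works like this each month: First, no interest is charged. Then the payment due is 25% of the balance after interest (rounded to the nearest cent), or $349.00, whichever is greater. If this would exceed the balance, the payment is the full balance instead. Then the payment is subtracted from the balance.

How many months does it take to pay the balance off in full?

Month 1: $3,528.62 − $882.16 → $2,646.46
Month 2: $2,646.46 − $661.62 → $1,984.84
Month 3: $1,984.84 − $496.21 → $1,488.63
Month 4: $1,488.63 − $372.16 → $1,116.47
Month 5: $1,116.47 − $349.00 → $767.47
Month 6: $767.47 − $349.00 → $418.47
Month 7: $418.47 − $349.00 → $69.47
Month 8: $69.47 − $69.47 → $0.00
Balance reaches $0.00 in month 8.

8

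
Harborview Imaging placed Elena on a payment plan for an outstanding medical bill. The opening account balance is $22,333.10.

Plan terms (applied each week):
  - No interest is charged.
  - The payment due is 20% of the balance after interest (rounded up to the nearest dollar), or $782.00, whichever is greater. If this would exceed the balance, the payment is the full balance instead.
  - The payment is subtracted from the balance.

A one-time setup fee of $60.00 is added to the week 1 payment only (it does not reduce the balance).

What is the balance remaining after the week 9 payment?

$2,962.10

Week 1: opening $22,333.10; payment $4,467.00 (+ $60.00 fee); balance $17,866.10
Week 2: opening $17,866.10; payment $3,574.00; balance $14,292.10
Week 3: opening $14,292.10; payment $2,859.00; balance $11,433.10
Week 4: opening $11,433.10; payment $2,287.00; balance $9,146.10
Week 5: opening $9,146.10; payment $1,830.00; balance $7,316.10
Week 6: opening $7,316.10; payment $1,464.00; balance $5,852.10
Week 7: opening $5,852.10; payment $1,171.00; balance $4,681.10
Week 8: opening $4,681.10; payment $937.00; balance $3,744.10
Week 9: opening $3,744.10; payment $782.00; balance $2,962.10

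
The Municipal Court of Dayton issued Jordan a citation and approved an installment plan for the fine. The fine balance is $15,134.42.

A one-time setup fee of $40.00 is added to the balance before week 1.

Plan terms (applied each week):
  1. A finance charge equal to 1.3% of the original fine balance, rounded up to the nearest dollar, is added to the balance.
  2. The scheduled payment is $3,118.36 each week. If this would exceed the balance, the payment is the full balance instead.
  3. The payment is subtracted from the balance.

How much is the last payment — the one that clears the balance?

Week 1: $15,174.42 +$197.00 interest = $15,371.42; pay $3,118.36 → $12,253.06
Week 2: $12,253.06 +$197.00 interest = $12,450.06; pay $3,118.36 → $9,331.70
Week 3: $9,331.70 +$197.00 interest = $9,528.70; pay $3,118.36 → $6,410.34
Week 4: $6,410.34 +$197.00 interest = $6,607.34; pay $3,118.36 → $3,488.98
Week 5: $3,488.98 +$197.00 interest = $3,685.98; pay $3,118.36 → $567.62
Week 6: $567.62 +$197.00 interest = $764.62; pay $764.62 → $0.00

$764.62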